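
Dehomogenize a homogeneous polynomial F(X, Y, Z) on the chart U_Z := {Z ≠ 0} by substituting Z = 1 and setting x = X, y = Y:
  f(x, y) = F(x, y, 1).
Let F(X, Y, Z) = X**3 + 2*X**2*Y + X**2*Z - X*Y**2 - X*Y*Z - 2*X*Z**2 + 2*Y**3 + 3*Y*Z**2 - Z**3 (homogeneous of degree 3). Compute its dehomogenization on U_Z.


f(x, y) = x**3 + 2*x**2*y + x**2 - x*y**2 - x*y - 2*x + 2*y**3 + 3*y - 1

On U_Z we set Z = 1. Each monomial c·X^i·Y^j·Z^k in F becomes c·x^i·y^j·1^k = c·x^i·y^j.
Substituting Z = 1: F(X, Y, 1) = x**3 + 2*x**2*y + x**2 - x*y**2 - x*y - 2*x + 2*y**3 + 3*y - 1.
Note: deg(f) ≤ deg(F) = 3; strict inequality happens when F is divisible by Z (lost terms).


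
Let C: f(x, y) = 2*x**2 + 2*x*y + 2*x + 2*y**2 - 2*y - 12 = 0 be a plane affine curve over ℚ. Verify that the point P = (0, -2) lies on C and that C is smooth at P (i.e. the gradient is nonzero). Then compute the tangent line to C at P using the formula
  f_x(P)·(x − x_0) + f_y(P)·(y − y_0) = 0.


Tangent line at P: -2*x - 10*y - 20 = 0.

Step 1: f(0, -2) = 0, so P lies on C.
Step 2: partial derivatives
  f_x(x, y) = 4*x + 2*y + 2, f_y(x, y) = 2*x + 4*y - 2.
  f_x(P) = -2, f_y(P) = -10 (gradient nonzero, so P is smooth).
Step 3: tangent line at P: -2·(x − 0) + -10·(y − -2) = 0.
Expanding: -2*x - 10*y - 20 = 0.


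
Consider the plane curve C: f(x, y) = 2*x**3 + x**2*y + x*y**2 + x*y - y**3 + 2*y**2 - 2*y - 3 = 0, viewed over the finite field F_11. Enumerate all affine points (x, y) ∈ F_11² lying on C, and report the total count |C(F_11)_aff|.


Affine F_11-points: {(0, 5), (3, 3), (4, 9), (5, 4), (5, 6), (5, 8), (6, 0), (6, 3), (6, 5), (7, 4), (8, 1), (8, 4), (8, 5), (9, 9), (10, 9)}; count = 15.

For each of the 121 pairs (x, y) ∈ F_11², evaluate f(x, y) mod 11. Record the zeros.
  x = 0: [0↦8, 1↦7, 2↦4, 3↦4, 4↦1, 5↦0, 6↦6, 7↦2, 8↦4, 9↦6, 10↦2]  zeros at y ∈ {5}
  x = 1: [0↦10, 1↦1, 2↦3, 3↦10, 4↦5, 5↦4, 6↦1, 7↦1, 8↦9, 9↦8, 10↦3]  zeros at y ∈ ∅
  x = 2: [0↦2, 1↦9, 2↦7, 3↦1, 4↦7, 5↦8, 6↦9, 7↦4, 8↦9, 9↦7, 10↦3]  zeros at y ∈ ∅
  x = 3: [0↦7, 1↦10, 2↦6, 3↦0, 4↦8, 5↦2, 6↦9, 7↦1, 8↦5, 9↦4, 10↦3]  zeros at y ∈ {3}
  x = 4: [0↦4, 1↦5, 2↦1, 3↦8, 4↦9, 5↦9, 6↦2, 7↦4, 8↦9, 9↦0, 10↦4]  zeros at y ∈ {9}
  x = 5: [0↦5, 1↦6, 2↦4, 3↦4, 4↦0, 5↦8, 6↦0, 7↦3, 8↦0, 9↦7, 10↦7]  zeros at y ∈ {4, 6, 8}
  x = 6: [0↦0, 1↦3, 2↦5, 3↦0, 4↦4, 5↦0, 6↦4, 7↦10, 8↦1, 9↦4, 10↦2]  zeros at y ∈ {0, 3, 5}
  x = 7: [0↦1, 1↦8, 2↦5, 3↦8, 4↦0, 5↦8, 6↦4, 7↦4, 8↦2, 9↦3, 10↦1]  zeros at y ∈ {4}
  x = 8: [0↦9, 1↦0, 2↦5, 3↦7, 4↦0, 5↦0, 6↦1, 7↦8, 8↦4, 9↦5, 10↦5]  zeros at y ∈ {1, 4, 5}
  x = 9: [0↦3, 1↦2, 2↦6, 3↦9, 4↦5, 5↦10, 6↦7, 7↦1, 8↦8, 9↦0, 10↦4]  zeros at y ∈ {9}
  x = 10: [0↦6, 1↦4, 2↦9, 3↦4, 4↦5, 5↦6, 6↦1, 7↦6, 8↦4, 9↦0, 10↦10]  zeros at y ∈ {9}
Collecting zeros: affine points = {(0, 5), (3, 3), (4, 9), (5, 4), (5, 6), (5, 8), (6, 0), (6, 3), (6, 5), (7, 4), (8, 1), (8, 4), (8, 5), (9, 9), (10, 9)}.
Total count |C(F_11)_aff| = 15.


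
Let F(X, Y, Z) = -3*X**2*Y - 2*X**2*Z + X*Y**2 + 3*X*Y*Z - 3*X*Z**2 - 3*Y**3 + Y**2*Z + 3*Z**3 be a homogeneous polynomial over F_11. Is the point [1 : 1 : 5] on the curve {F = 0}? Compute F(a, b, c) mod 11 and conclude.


F(1,1,5) ≡ 8 (mod 11); P is NOT on the curve.

Evaluate F(1, 1, 5) term-by-term (mod 11).
  -3*X**2*Y ↦ -3·1·1·1 = -3
  -2*X**2*Z ↦ -2·1·1·5 = -10
  X*Y**2 ↦ 1·1·1·1 = 1
  3*X*Y*Z ↦ 3·1·1·5 = 15
  -3*X*Z**2 ↦ -3·1·1·25 = -75
  -3*Y**3 ↦ -3·1·1·1 = -3
  Y**2*Z ↦ 1·1·1·5 = 5
  3*Z**3 ↦ 3·1·1·125 = 375
Sum: F(1, 1, 5) = (-3) + (-10) + (1) + (15) + (-75) + (-3) + (5) + (375) = 305.
Reducing mod 11: 305 ≡ 8 (mod 11).
Since F(a, b, c) ≡ 8 ≠ 0 (mod 11), P does NOT lie on the curve.


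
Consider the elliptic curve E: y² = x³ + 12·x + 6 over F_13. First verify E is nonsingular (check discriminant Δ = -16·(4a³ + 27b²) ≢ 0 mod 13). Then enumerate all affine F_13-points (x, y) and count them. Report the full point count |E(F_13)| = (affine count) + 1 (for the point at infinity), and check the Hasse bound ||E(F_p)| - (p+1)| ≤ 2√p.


Affine points = {(2, 5), (2, 8), (3, 2), (3, 11), (4, 1), (4, 12), (5, 3), (5, 10), (7, 2), (7, 11), (8, 4), (8, 9), (11, 0)}; affine count = 13; |E(F_13)| = 14.

Discriminant check: Δ ∝ 4a³ + 27b² = 4·12³ + 27·6² = 4·1728 + 27·36 ≡ 6 (mod 13). Nonzero ⇒ E is nonsingular.
For each x ∈ F_13, compute rhs = x³ + 12·x + 6 mod 13, then count y ∈ F_13 with y² ≡ rhs.
  x = 0: rhs = 6, matching y values: none (0 points).
  x = 1: rhs = 6, matching y values: none (0 points).
  x = 2: rhs = 12, matching y values: 5, 8 (2 points).
  x = 3: rhs = 4, matching y values: 2, 11 (2 points).
  x = 4: rhs = 1, matching y values: 1, 12 (2 points).
  x = 5: rhs = 9, matching y values: 3, 10 (2 points).
  x = 6: rhs = 8, matching y values: none (0 points).
  x = 7: rhs = 4, matching y values: 2, 11 (2 points).
  x = 8: rhs = 3, matching y values: 4, 9 (2 points).
  x = 9: rhs = 11, matching y values: none (0 points).
  x = 10: rhs = 8, matching y values: none (0 points).
  x = 11: rhs = 0, matching y values: 0 (1 points).
  x = 12: rhs = 6, matching y values: none (0 points).
Total affine count: 13.
Full point count |E(F_13)| = 13 + 1 = 14.
Hasse bound: |14 − (13+1)| = |0| = 0 ≤ 2√13 ≈ 7.2111 ✓.


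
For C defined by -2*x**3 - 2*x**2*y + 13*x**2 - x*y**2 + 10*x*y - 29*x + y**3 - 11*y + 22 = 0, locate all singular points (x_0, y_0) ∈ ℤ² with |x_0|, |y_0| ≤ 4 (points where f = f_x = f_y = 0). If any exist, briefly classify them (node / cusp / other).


Singular points: {(2, 1)}; classification: node.

Compute partial derivatives:
  f_x = -6*x**2 - 4*x*y + 26*x - y**2 + 10*y - 29.
  f_y = -2*x**2 - 2*x*y + 10*x + 3*y**2 - 11.
Scan x_0 ∈ {−4, ..., 4}. For each x_0, f_y(x_0, y) is a polynomial in y; find its integer roots y ∈ {−4, ..., 4}, then test f_x and f at those candidates.
  x = -4: f_y(-4, y) = 3*y**2 + 8*y - 83; no integer root y with |y| ≤ 4.
  x = -3: f_y(-3, y) = 3*y**2 + 6*y - 59; no integer root y with |y| ≤ 4.
  x = -2: f_y(-2, y) = 3*y**2 + 4*y - 39; vanishes at y ∈ {3}. (-2, 3): f_x = -60 ≠ 0.
  x = -1: f_y(-1, y) = 3*y**2 + 2*y - 23; no integer root y with |y| ≤ 4.
  x = 0: f_y(0, y) = 3*y**2 - 11; no integer root y with |y| ≤ 4.
  x = 1: f_y(1, y) = 3*y**2 - 2*y - 3; no integer root y with |y| ≤ 4.
  x = 2: f_y(2, y) = 3*y**2 - 4*y + 1; vanishes at y ∈ {1}. (2, 1): f_x = 0, f = 0 — SINGULAR.
  x = 3: f_y(3, y) = 3*y**2 - 6*y + 1; no integer root y with |y| ≤ 4.
  x = 4: f_y(4, y) = 3*y**2 - 8*y - 3; vanishes at y ∈ {3}. (4, 3): f_x = -48 ≠ 0.
Only singular point on the grid: (2, 1).
Classify: substitute x = 2 + u, y = 1 + v and expand: f = -2*u**3 - 2*u**2*v - u**2 - u*v**2 + v**3 + v**2.
No constant or linear terms (consistent with a singular point). Quadratic part: -u**2 + v**2. Cubic part: -2*u**3 - 2*u**2*v - u*v**2 + v**3.
The quadratic part v**2 - u**2 = (v − u)(v + u) splits into two distinct linear factors, so there are two distinct tangent lines y − 1 = ±(x − 2) — this is a node (ordinary double point).
Classification: node.


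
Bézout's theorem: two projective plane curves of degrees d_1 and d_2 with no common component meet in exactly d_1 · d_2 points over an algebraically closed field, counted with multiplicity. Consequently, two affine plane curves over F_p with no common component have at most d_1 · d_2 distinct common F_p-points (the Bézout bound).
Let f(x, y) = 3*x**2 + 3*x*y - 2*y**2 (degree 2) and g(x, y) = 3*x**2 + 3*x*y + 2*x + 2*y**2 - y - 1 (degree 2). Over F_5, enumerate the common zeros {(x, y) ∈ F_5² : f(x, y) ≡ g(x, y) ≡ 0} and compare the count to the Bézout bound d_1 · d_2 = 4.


Common zeros: ∅; count = 0; Bézout bound = 4.

deg(f) = 2, deg(g) = 2, so Bézout bound = 4.
Scan x ∈ F_5. For each x, list the y ∈ F_5 with f(x, y) ≡ 0 and those with g(x, y) ≡ 0 (mod 5); the common zeros in that column are the intersection.
  x = 0: f ≡ 0 at y ∈ {0}; g ≡ 0 at y ∈ {1, 2}; common: ∅.
  x = 1: f ≡ 0 at y ∈ ∅; g ≡ 0 at y ∈ ∅; common: ∅.
  x = 2: f ≡ 0 at y ∈ ∅; g ≡ 0 at y ∈ {0}; common: ∅.
  x = 3: f ≡ 0 at y ∈ ∅; g ≡ 0 at y ∈ ∅; common: ∅.
  x = 4: f ≡ 0 at y ∈ ∅; g ≡ 0 at y ∈ {0, 2}; common: ∅.
Collecting: common zeros = ∅, so the count is 0.
Comparison with the Bézout bound: 0 ≤ 4 = deg(f)·deg(g), as expected for curves with no common component (the affine F_5-count falls short of the bound because intersections may lie at infinity, over extension fields, or carry multiplicity).


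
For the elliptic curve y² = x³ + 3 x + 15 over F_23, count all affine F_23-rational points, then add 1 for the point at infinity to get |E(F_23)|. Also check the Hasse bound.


Affine points = {(2, 11), (2, 12), (9, 9), (9, 14), (12, 10), (12, 13), (14, 8), (14, 15), (15, 10), (15, 13), (18, 6), (18, 17), (19, 10), (19, 13), (20, 5), (20, 18), (21, 1), (21, 22)}; affine count = 18; |E(F_23)| = 19.

Discriminant check: Δ ∝ 4a³ + 27b² = 4·3³ + 27·15² = 4·27 + 27·225 ≡ 19 (mod 23). Nonzero ⇒ E is nonsingular.
For each x ∈ F_23, compute rhs = x³ + 3·x + 15 mod 23, then count y ∈ F_23 with y² ≡ rhs.
  x = 0: rhs = 15, matching y values: none (0 points).
  x = 1: rhs = 19, matching y values: none (0 points).
  x = 2: rhs = 6, matching y values: 11, 12 (2 points).
  x = 3: rhs = 5, matching y values: none (0 points).
  x = 4: rhs = 22, matching y values: none (0 points).
  x = 5: rhs = 17, matching y values: none (0 points).
  x = 6: rhs = 19, matching y values: none (0 points).
  x = 7: rhs = 11, matching y values: none (0 points).
  x = 8: rhs = 22, matching y values: none (0 points).
  x = 9: rhs = 12, matching y values: 9, 14 (2 points).
  x = 10: rhs = 10, matching y values: none (0 points).
  x = 11: rhs = 22, matching y values: none (0 points).
  x = 12: rhs = 8, matching y values: 10, 13 (2 points).
  x = 13: rhs = 20, matching y values: none (0 points).
  x = 14: rhs = 18, matching y values: 8, 15 (2 points).
  x = 15: rhs = 8, matching y values: 10, 13 (2 points).
  x = 16: rhs = 19, matching y values: none (0 points).
  x = 17: rhs = 11, matching y values: none (0 points).
  x = 18: rhs = 13, matching y values: 6, 17 (2 points).
  x = 19: rhs = 8, matching y values: 10, 13 (2 points).
  x = 20: rhs = 2, matching y values: 5, 18 (2 points).
  x = 21: rhs = 1, matching y values: 1, 22 (2 points).
  x = 22: rhs = 11, matching y values: none (0 points).
Total affine count: 18.
Full point count |E(F_23)| = 18 + 1 = 19.
Hasse bound: |19 − (23+1)| = |-5| = 5 ≤ 2√23 ≈ 9.5917 ✓.


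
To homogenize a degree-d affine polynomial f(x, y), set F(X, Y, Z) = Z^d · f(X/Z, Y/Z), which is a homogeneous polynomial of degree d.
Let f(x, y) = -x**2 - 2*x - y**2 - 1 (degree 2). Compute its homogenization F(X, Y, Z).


F(X, Y, Z) = -X**2 - 2*X*Z - Y**2 - Z**2

deg(f) = 2.
Substitute x = X/Z, y = Y/Z into f, then multiply by Z^2.
  monomial -1·x^2·y^0 ↦ -1·X^2·Y^0·Z^0.
  monomial -2·x^1·y^0 ↦ -2·X^1·Y^0·Z^1.
  monomial -1·x^0·y^2 ↦ -1·X^0·Y^2·Z^0.
  monomial -1·x^0·y^0 ↦ -1·X^0·Y^0·Z^2.
Collecting: F(X, Y, Z) = -X**2 - 2*X*Z - Y**2 - Z**2.


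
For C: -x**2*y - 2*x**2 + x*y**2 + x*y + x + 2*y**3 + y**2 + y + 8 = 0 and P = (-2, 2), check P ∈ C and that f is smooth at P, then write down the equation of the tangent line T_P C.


Tangent line at P: 23*x + 15*y + 16 = 0.

Step 1: f(-2, 2) = 0, so P lies on C.
Step 2: partial derivatives
  f_x(x, y) = -2*x*y - 4*x + y**2 + y + 1, f_y(x, y) = -x**2 + 2*x*y + x + 6*y**2 + 2*y + 1.
  f_x(P) = 23, f_y(P) = 15 (gradient nonzero, so P is smooth).
Step 3: tangent line at P: 23·(x − -2) + 15·(y − 2) = 0.
Expanding: 23*x + 15*y + 16 = 0.


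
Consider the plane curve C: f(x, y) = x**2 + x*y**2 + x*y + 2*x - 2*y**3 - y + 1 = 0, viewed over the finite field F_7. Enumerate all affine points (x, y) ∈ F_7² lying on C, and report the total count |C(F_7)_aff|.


Affine F_7-points: {(0, 3), (1, 6), (3, 4), (4, 6), (6, 0)}; count = 5.

For each of the 49 pairs (x, y) ∈ F_7², evaluate f(x, y) mod 7. Record the zeros.
  x = 0: [0↦1, 1↦5, 2↦4, 3↦0, 4↦2, 5↦5, 6↦4]  zeros at y ∈ {3}
  x = 1: [0↦4, 1↦3, 2↦6, 3↦1, 4↦4, 5↦3, 6↦0]  zeros at y ∈ {6}
  x = 2: [0↦2, 1↦3, 2↦3, 3↦4, 4↦1, 5↦3, 6↦5]  zeros at y ∈ ∅
  x = 3: [0↦2, 1↦5, 2↦2, 3↦2, 4↦0, 5↦5, 6↦5]  zeros at y ∈ {4}
  x = 4: [0↦4, 1↦2, 2↦3, 3↦2, 4↦1, 5↦2, 6↦0]  zeros at y ∈ {6}
  x = 5: [0↦1, 1↦1, 2↦6, 3↦4, 4↦4, 5↦1, 6↦4]  zeros at y ∈ ∅
  x = 6: [0↦0, 1↦2, 2↦4, 3↦1, 4↦2, 5↦2, 6↦3]  zeros at y ∈ {0}
Collecting zeros: affine points = {(0, 3), (1, 6), (3, 4), (4, 6), (6, 0)}.
Total count |C(F_7)_aff| = 5.


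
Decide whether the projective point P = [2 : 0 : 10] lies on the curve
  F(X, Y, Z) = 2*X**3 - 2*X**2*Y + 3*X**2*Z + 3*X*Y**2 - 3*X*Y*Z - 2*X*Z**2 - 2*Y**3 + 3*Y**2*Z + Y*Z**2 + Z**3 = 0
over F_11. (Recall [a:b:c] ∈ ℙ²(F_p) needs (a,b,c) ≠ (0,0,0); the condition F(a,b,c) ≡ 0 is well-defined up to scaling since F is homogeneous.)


F(2,0,10) ≡ 10 (mod 11); P is NOT on the curve.

Evaluate F(2, 0, 10) term-by-term (mod 11).
  2*X**3 ↦ 2·8·1·1 = 16
  -2*X**2*Y ↦ -2·4·0·1 = 0
  3*X**2*Z ↦ 3·4·1·10 = 120
  3*X*Y**2 ↦ 3·2·0·1 = 0
  -3*X*Y*Z ↦ -3·2·0·10 = 0
  -2*X*Z**2 ↦ -2·2·1·100 = -400
  -2*Y**3 ↦ -2·1·0·1 = 0
  3*Y**2*Z ↦ 3·1·0·10 = 0
  Y*Z**2 ↦ 1·1·0·100 = 0
  Z**3 ↦ 1·1·1·1000 = 1000
Sum: F(2, 0, 10) = (16) + (0) + (120) + (0) + (0) + (-400) + (0) + (0) + (0) + (1000) = 736.
Reducing mod 11: 736 ≡ 10 (mod 11).
Since F(a, b, c) ≡ 10 ≠ 0 (mod 11), P does NOT lie on the curve.


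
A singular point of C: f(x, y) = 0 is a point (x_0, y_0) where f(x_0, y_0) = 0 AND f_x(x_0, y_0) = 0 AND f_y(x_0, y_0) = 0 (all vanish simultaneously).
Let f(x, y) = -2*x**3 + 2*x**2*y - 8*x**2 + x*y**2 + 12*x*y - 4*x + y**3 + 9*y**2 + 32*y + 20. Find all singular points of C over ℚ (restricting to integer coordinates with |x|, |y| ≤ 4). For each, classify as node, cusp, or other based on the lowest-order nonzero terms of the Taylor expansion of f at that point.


Singular points: {(-2, -2)}; classification: cusp.

Compute partial derivatives:
  f_x = -6*x**2 + 4*x*y - 16*x + y**2 + 12*y - 4.
  f_y = 2*x**2 + 2*x*y + 12*x + 3*y**2 + 18*y + 32.
Scan x_0 ∈ {−4, ..., 4}. For each x_0, f_y(x_0, y) is a polynomial in y; find its integer roots y ∈ {−4, ..., 4}, then test f_x and f at those candidates.
  x = -4: f_y(-4, y) = 3*y**2 + 10*y + 16; no integer root y with |y| ≤ 4.
  x = -3: f_y(-3, y) = 3*y**2 + 12*y + 14; no integer root y with |y| ≤ 4.
  x = -2: f_y(-2, y) = 3*y**2 + 14*y + 16; vanishes at y ∈ {-2}. (-2, -2): f_x = 0, f = 0 — SINGULAR.
  x = -1: f_y(-1, y) = 3*y**2 + 16*y + 22; no integer root y with |y| ≤ 4.
  x = 0: f_y(0, y) = 3*y**2 + 18*y + 32; no integer root y with |y| ≤ 4.
  x = 1: f_y(1, y) = 3*y**2 + 20*y + 46; no integer root y with |y| ≤ 4.
  x = 2: f_y(2, y) = 3*y**2 + 22*y + 64; no integer root y with |y| ≤ 4.
  x = 3: f_y(3, y) = 3*y**2 + 24*y + 86; no integer root y with |y| ≤ 4.
  x = 4: f_y(4, y) = 3*y**2 + 26*y + 112; no integer root y with |y| ≤ 4.
Only singular point on the grid: (-2, -2).
Classify: substitute x = -2 + u, y = -2 + v and expand: f = -2*u**3 + 2*u**2*v + u*v**2 + v**3 + v**2.
No constant or linear terms (consistent with a singular point). Quadratic part: v**2. Cubic part: -2*u**3 + 2*u**2*v + u*v**2 + v**3.
The quadratic part v**2 is a perfect square, so there is a single (double) tangent line v = 0, i.e. y = -2. Restricting the cubic part to that line (v = 0) leaves -2*u**3 ≠ 0, so f is not divisible by v and the branch is v² ≈ 2*u**3 to lowest order — this is a cusp.
Classification: cusp.


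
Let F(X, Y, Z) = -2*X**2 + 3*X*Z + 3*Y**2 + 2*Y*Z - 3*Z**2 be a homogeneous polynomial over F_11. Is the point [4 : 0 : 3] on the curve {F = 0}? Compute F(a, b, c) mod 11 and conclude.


F(4,0,3) ≡ 10 (mod 11); P is NOT on the curve.

Evaluate F(4, 0, 3) term-by-term (mod 11).
  -2*X**2 ↦ -2·16·1·1 = -32
  3*X*Z ↦ 3·4·1·3 = 36
  3*Y**2 ↦ 3·1·0·1 = 0
  2*Y*Z ↦ 2·1·0·3 = 0
  -3*Z**2 ↦ -3·1·1·9 = -27
Sum: F(4, 0, 3) = (-32) + (36) + (0) + (0) + (-27) = -23.
Reducing mod 11: -23 ≡ 10 (mod 11).
Since F(a, b, c) ≡ 10 ≠ 0 (mod 11), P does NOT lie on the curve.


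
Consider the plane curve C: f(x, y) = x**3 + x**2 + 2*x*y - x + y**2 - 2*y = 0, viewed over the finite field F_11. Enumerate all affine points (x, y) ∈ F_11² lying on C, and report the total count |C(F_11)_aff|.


Affine F_11-points: {(0, 0), (0, 2), (3, 0), (3, 7), (5, 1), (5, 2), (7, 0), (7, 10), (8, 1), (8, 7), (9, 3), (10, 7), (10, 8)}; count = 13.

For each of the 121 pairs (x, y) ∈ F_11², evaluate f(x, y) mod 11. Record the zeros.
  x = 0: [0↦0, 1↦10, 2↦0, 3↦3, 4↦8, 5↦4, 6↦2, 7↦2, 8↦4, 9↦8, 10↦3]  zeros at y ∈ {0, 2}
  x = 1: [0↦1, 1↦2, 2↦5, 3↦10, 4↦6, 5↦4, 6↦4, 7↦6, 8↦10, 9↦5, 10↦2]  zeros at y ∈ ∅
  x = 2: [0↦10, 1↦2, 2↦7, 3↦3, 4↦1, 5↦1, 6↦3, 7↦7, 8↦2, 9↦10, 10↦9]  zeros at y ∈ ∅
  x = 3: [0↦0, 1↦5, 2↦1, 3↦10, 4↦10, 5↦1, 6↦5, 7↦0, 8↦8, 9↦7, 10↦8]  zeros at y ∈ {0, 7}
  x = 4: [0↦10, 1↦6, 2↦4, 3↦4, 4↦6, 5↦10, 6↦5, 7↦2, 8↦1, 9↦2, 10↦5]  zeros at y ∈ ∅
  x = 5: [0↦2, 1↦0, 2↦0, 3↦2, 4↦6, 5↦1, 6↦9, 7↦8, 8↦9, 9↦1, 10↦6]  zeros at y ∈ {1, 2}
  x = 6: [0↦4, 1↦4, 2↦6, 3↦10, 4↦5, 5↦2, 6↦1, 7↦2, 8↦5, 9↦10, 10↦6]  zeros at y ∈ ∅
  x = 7: [0↦0, 1↦2, 2↦6, 3↦1, 4↦9, 5↦8, 6↦9, 7↦1, 8↦6, 9↦2, 10↦0]  zeros at y ∈ {0, 10}
  x = 8: [0↦7, 1↦0, 2↦6, 3↦3, 4↦2, 5↦3, 6↦6, 7↦0, 8↦7, 9↦5, 10↦5]  zeros at y ∈ {1, 7}
  x = 9: [0↦9, 1↦4, 2↦1, 3↦0, 4↦1, 5↦4, 6↦9, 7↦5, 8↦3, 9↦3, 10↦5]  zeros at y ∈ {3}
  x = 10: [0↦1, 1↦9, 2↦8, 3↦9, 4↦1, 5↦6, 6↦2, 7↦0, 8↦0, 9↦2, 10↦6]  zeros at y ∈ {7, 8}
Collecting zeros: affine points = {(0, 0), (0, 2), (3, 0), (3, 7), (5, 1), (5, 2), (7, 0), (7, 10), (8, 1), (8, 7), (9, 3), (10, 7), (10, 8)}.
Total count |C(F_11)_aff| = 13.


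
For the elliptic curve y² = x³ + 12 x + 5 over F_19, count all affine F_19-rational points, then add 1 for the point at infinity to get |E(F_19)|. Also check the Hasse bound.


Affine points = {(0, 9), (0, 10), (3, 7), (3, 12), (5, 0), (8, 9), (8, 10), (9, 5), (9, 14), (10, 2), (10, 17), (11, 9), (11, 10), (15, 8), (15, 11), (17, 7), (17, 12), (18, 7), (18, 12)}; affine count = 19; |E(F_19)| = 20.

Discriminant check: Δ ∝ 4a³ + 27b² = 4·12³ + 27·5² = 4·1728 + 27·25 ≡ 6 (mod 19). Nonzero ⇒ E is nonsingular.
For each x ∈ F_19, compute rhs = x³ + 12·x + 5 mod 19, then count y ∈ F_19 with y² ≡ rhs.
  x = 0: rhs = 5, matching y values: 9, 10 (2 points).
  x = 1: rhs = 18, matching y values: none (0 points).
  x = 2: rhs = 18, matching y values: none (0 points).
  x = 3: rhs = 11, matching y values: 7, 12 (2 points).
  x = 4: rhs = 3, matching y values: none (0 points).
  x = 5: rhs = 0, matching y values: 0 (1 points).
  x = 6: rhs = 8, matching y values: none (0 points).
  x = 7: rhs = 14, matching y values: none (0 points).
  x = 8: rhs = 5, matching y values: 9, 10 (2 points).
  x = 9: rhs = 6, matching y values: 5, 14 (2 points).
  x = 10: rhs = 4, matching y values: 2, 17 (2 points).
  x = 11: rhs = 5, matching y values: 9, 10 (2 points).
  x = 12: rhs = 15, matching y values: none (0 points).
  x = 13: rhs = 2, matching y values: none (0 points).
  x = 14: rhs = 10, matching y values: none (0 points).
  x = 15: rhs = 7, matching y values: 8, 11 (2 points).
  x = 16: rhs = 18, matching y values: none (0 points).
  x = 17: rhs = 11, matching y values: 7, 12 (2 points).
  x = 18: rhs = 11, matching y values: 7, 12 (2 points).
Total affine count: 19.
Full point count |E(F_19)| = 19 + 1 = 20.
Hasse bound: |20 − (19+1)| = |0| = 0 ≤ 2√19 ≈ 8.7178 ✓.


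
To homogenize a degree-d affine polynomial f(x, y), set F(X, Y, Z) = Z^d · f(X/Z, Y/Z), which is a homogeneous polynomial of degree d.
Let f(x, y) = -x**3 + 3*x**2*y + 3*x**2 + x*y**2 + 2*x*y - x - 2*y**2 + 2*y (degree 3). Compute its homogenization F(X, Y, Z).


F(X, Y, Z) = -X**3 + 3*X**2*Y + 3*X**2*Z + X*Y**2 + 2*X*Y*Z - X*Z**2 - 2*Y**2*Z + 2*Y*Z**2

deg(f) = 3.
Substitute x = X/Z, y = Y/Z into f, then multiply by Z^3.
  monomial -1·x^3·y^0 ↦ -1·X^3·Y^0·Z^0.
  monomial 3·x^2·y^1 ↦ 3·X^2·Y^1·Z^0.
  monomial 3·x^2·y^0 ↦ 3·X^2·Y^0·Z^1.
  monomial 1·x^1·y^2 ↦ 1·X^1·Y^2·Z^0.
  monomial 2·x^1·y^1 ↦ 2·X^1·Y^1·Z^1.
  monomial -1·x^1·y^0 ↦ -1·X^1·Y^0·Z^2.
  monomial -2·x^0·y^2 ↦ -2·X^0·Y^2·Z^1.
  monomial 2·x^0·y^1 ↦ 2·X^0·Y^1·Z^2.
Collecting: F(X, Y, Z) = -X**3 + 3*X**2*Y + 3*X**2*Z + X*Y**2 + 2*X*Y*Z - X*Z**2 - 2*Y**2*Z + 2*Y*Z**2.


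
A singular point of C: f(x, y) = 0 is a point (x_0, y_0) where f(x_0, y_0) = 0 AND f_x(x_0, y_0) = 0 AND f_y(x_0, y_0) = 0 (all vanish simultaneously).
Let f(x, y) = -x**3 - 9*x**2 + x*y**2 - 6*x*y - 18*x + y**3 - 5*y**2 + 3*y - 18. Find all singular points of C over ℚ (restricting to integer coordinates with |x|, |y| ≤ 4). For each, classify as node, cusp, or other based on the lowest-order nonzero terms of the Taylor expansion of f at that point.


Singular points: {(-3, 3)}; classification: cusp.

Compute partial derivatives:
  f_x = -3*x**2 - 18*x + y**2 - 6*y - 18.
  f_y = 2*x*y - 6*x + 3*y**2 - 10*y + 3.
Scan x_0 ∈ {−4, ..., 4}. For each x_0, f_y(x_0, y) is a polynomial in y; find its integer roots y ∈ {−4, ..., 4}, then test f_x and f at those candidates.
  x = -4: f_y(-4, y) = 3*y**2 - 18*y + 27; vanishes at y ∈ {3}. (-4, 3): f_x = -3 ≠ 0.
  x = -3: f_y(-3, y) = 3*y**2 - 16*y + 21; vanishes at y ∈ {3}. (-3, 3): f_x = 0, f = 0 — SINGULAR.
  x = -2: f_y(-2, y) = 3*y**2 - 14*y + 15; vanishes at y ∈ {3}. (-2, 3): f_x = -3 ≠ 0.
  x = -1: f_y(-1, y) = 3*y**2 - 12*y + 9; vanishes at y ∈ {1, 3}. (-1, 1): f_x = -8 ≠ 0; (-1, 3): f_x = -12 ≠ 0.
  x = 0: f_y(0, y) = 3*y**2 - 10*y + 3; vanishes at y ∈ {3}. (0, 3): f_x = -27 ≠ 0.
  x = 1: f_y(1, y) = 3*y**2 - 8*y - 3; vanishes at y ∈ {3}. (1, 3): f_x = -48 ≠ 0.
  x = 2: f_y(2, y) = 3*y**2 - 6*y - 9; vanishes at y ∈ {-1, 3}. (2, -1): f_x = -59 ≠ 0; (2, 3): f_x = -75 ≠ 0.
  x = 3: f_y(3, y) = 3*y**2 - 4*y - 15; vanishes at y ∈ {3}. (3, 3): f_x = -108 ≠ 0.
  x = 4: f_y(4, y) = 3*y**2 - 2*y - 21; vanishes at y ∈ {3}. (4, 3): f_x = -147 ≠ 0.
Only singular point on the grid: (-3, 3).
Classify: substitute x = -3 + u, y = 3 + v and expand: f = -u**3 + u*v**2 + v**3 + v**2.
No constant or linear terms (consistent with a singular point). Quadratic part: v**2. Cubic part: -u**3 + u*v**2 + v**3.
The quadratic part v**2 is a perfect square, so there is a single (double) tangent line v = 0, i.e. y = 3. Restricting the cubic part to that line (v = 0) leaves -u**3 ≠ 0, so f is not divisible by v and the branch is v² ≈ u**3 to lowest order — this is a cusp.
Classification: cusp.


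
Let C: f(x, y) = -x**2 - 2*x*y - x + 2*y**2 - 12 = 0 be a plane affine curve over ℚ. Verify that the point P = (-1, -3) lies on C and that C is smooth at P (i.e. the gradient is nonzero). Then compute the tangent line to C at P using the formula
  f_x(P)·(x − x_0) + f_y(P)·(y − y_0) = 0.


Tangent line at P: 7*x - 10*y - 23 = 0.

Step 1: f(-1, -3) = 0, so P lies on C.
Step 2: partial derivatives
  f_x(x, y) = -2*x - 2*y - 1, f_y(x, y) = -2*x + 4*y.
  f_x(P) = 7, f_y(P) = -10 (gradient nonzero, so P is smooth).
Step 3: tangent line at P: 7·(x − -1) + -10·(y − -3) = 0.
Expanding: 7*x - 10*y - 23 = 0.


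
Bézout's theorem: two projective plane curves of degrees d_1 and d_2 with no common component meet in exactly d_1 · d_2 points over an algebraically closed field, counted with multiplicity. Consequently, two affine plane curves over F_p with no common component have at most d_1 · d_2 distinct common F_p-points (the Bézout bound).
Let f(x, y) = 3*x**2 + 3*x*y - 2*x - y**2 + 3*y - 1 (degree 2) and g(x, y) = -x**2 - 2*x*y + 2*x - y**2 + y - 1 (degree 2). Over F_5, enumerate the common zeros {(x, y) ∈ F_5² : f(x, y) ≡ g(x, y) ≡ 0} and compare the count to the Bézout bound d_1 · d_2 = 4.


Common zeros: {(1, 0), (2, 1)}; count = 2; Bézout bound = 4.

deg(f) = 2, deg(g) = 2, so Bézout bound = 4.
Scan x ∈ F_5. For each x, list the y ∈ F_5 with f(x, y) ≡ 0 and those with g(x, y) ≡ 0 (mod 5); the common zeros in that column are the intersection.
  x = 0: f ≡ 0 at y ∈ {4}; g ≡ 0 at y ∈ ∅; common: ∅.
  x = 1: f ≡ 0 at y ∈ {0, 1}; g ≡ 0 at y ∈ {0, 4}; common: {0}.
  x = 2: f ≡ 0 at y ∈ {1, 3}; g ≡ 0 at y ∈ {1}; common: {1}.
  x = 3: f ≡ 0 at y ∈ {0, 2}; g ≡ 0 at y ∈ {1, 4}; common: ∅.
  x = 4: f ≡ 0 at y ∈ {2, 3}; g ≡ 0 at y ∈ ∅; common: ∅.
Collecting: common zeros = {(1, 0), (2, 1)}, so the count is 2.
Comparison with the Bézout bound: 2 ≤ 4 = deg(f)·deg(g), as expected for curves with no common component (the affine F_5-count falls short of the bound because intersections may lie at infinity, over extension fields, or carry multiplicity).


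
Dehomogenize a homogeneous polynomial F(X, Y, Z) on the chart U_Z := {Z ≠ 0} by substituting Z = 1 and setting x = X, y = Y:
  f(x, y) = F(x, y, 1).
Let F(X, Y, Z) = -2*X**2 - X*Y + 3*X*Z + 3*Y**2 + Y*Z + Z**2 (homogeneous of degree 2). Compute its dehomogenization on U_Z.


f(x, y) = -2*x**2 - x*y + 3*x + 3*y**2 + y + 1

On U_Z we set Z = 1. Each monomial c·X^i·Y^j·Z^k in F becomes c·x^i·y^j·1^k = c·x^i·y^j.
Substituting Z = 1: F(X, Y, 1) = -2*x**2 - x*y + 3*x + 3*y**2 + y + 1.
Note: deg(f) ≤ deg(F) = 2; strict inequality happens when F is divisible by Z (lost terms).


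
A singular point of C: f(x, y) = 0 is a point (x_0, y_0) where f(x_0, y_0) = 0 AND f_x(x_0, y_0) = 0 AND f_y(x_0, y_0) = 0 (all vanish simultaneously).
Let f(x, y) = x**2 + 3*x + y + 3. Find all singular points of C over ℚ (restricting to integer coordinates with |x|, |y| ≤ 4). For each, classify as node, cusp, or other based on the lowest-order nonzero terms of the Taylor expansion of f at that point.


No singular points in the scanned grid; C is smooth there.

Compute partial derivatives:
  f_x = 2*x + 3.
  f_y = 1.
f_y = 1 is a nonzero constant, so f_y never vanishes: no point (x, y) can satisfy f = f_x = f_y = 0. In particular no (x, y) ∈ {−4, ..., 4}² is singular; the curve is smooth.


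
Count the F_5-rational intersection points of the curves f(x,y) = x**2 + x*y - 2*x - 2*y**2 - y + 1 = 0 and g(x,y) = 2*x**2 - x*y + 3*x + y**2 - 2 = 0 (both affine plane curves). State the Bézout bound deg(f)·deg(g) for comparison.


Common zeros: ∅; count = 0; Bézout bound = 4.

deg(f) = 2, deg(g) = 2, so Bézout bound = 4.
Scan x ∈ F_5. For each x, list the y ∈ F_5 with f(x, y) ≡ 0 and those with g(x, y) ≡ 0 (mod 5); the common zeros in that column are the intersection.
  x = 0: f ≡ 0 at y ∈ {3, 4}; g ≡ 0 at y ∈ ∅; common: ∅.
  x = 1: f ≡ 0 at y ∈ {0}; g ≡ 0 at y ∈ {2, 4}; common: ∅.
  x = 2: f ≡ 0 at y ∈ {1, 2}; g ≡ 0 at y ∈ {3, 4}; common: ∅.
  x = 3: f ≡ 0 at y ∈ {2, 4}; g ≡ 0 at y ∈ {0, 3}; common: ∅.
  x = 4: f ≡ 0 at y ∈ {1, 3}; g ≡ 0 at y ∈ ∅; common: ∅.
Collecting: common zeros = ∅, so the count is 0.
Comparison with the Bézout bound: 0 ≤ 4 = deg(f)·deg(g), as expected for curves with no common component (the affine F_5-count falls short of the bound because intersections may lie at infinity, over extension fields, or carry multiplicity).


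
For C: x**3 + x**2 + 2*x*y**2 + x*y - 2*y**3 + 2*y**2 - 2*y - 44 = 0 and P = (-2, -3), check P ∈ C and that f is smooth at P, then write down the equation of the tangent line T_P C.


Tangent line at P: 23*x - 46*y - 92 = 0.

Step 1: f(-2, -3) = 0, so P lies on C.
Step 2: partial derivatives
  f_x(x, y) = 3*x**2 + 2*x + 2*y**2 + y, f_y(x, y) = 4*x*y + x - 6*y**2 + 4*y - 2.
  f_x(P) = 23, f_y(P) = -46 (gradient nonzero, so P is smooth).
Step 3: tangent line at P: 23·(x − -2) + -46·(y − -3) = 0.
Expanding: 23*x - 46*y - 92 = 0.


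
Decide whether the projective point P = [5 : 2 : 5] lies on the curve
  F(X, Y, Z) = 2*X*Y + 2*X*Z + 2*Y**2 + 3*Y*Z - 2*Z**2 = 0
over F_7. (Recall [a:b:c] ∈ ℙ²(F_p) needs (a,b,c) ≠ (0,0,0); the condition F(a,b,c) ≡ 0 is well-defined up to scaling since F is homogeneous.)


F(5,2,5) ≡ 2 (mod 7); P is NOT on the curve.

Evaluate F(5, 2, 5) term-by-term (mod 7).
  2*X*Y ↦ 2·5·2·1 = 20
  2*X*Z ↦ 2·5·1·5 = 50
  2*Y**2 ↦ 2·1·4·1 = 8
  3*Y*Z ↦ 3·1·2·5 = 30
  -2*Z**2 ↦ -2·1·1·25 = -50
Sum: F(5, 2, 5) = (20) + (50) + (8) + (30) + (-50) = 58.
Reducing mod 7: 58 ≡ 2 (mod 7).
Since F(a, b, c) ≡ 2 ≠ 0 (mod 7), P does NOT lie on the curve.


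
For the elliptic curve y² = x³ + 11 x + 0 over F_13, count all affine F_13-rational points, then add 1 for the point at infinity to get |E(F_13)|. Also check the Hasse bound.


Affine points = {(0, 0), (1, 5), (1, 8), (2, 2), (2, 11), (4, 2), (4, 11), (6, 3), (6, 10), (7, 2), (7, 11), (9, 3), (9, 10), (11, 3), (11, 10), (12, 1), (12, 12)}; affine count = 17; |E(F_13)| = 18.

Discriminant check: Δ ∝ 4a³ + 27b² = 4·11³ + 27·0² = 4·1331 + 27·0 ≡ 7 (mod 13). Nonzero ⇒ E is nonsingular.
For each x ∈ F_13, compute rhs = x³ + 11·x + 0 mod 13, then count y ∈ F_13 with y² ≡ rhs.
  x = 0: rhs = 0, matching y values: 0 (1 points).
  x = 1: rhs = 12, matching y values: 5, 8 (2 points).
  x = 2: rhs = 4, matching y values: 2, 11 (2 points).
  x = 3: rhs = 8, matching y values: none (0 points).
  x = 4: rhs = 4, matching y values: 2, 11 (2 points).
  x = 5: rhs = 11, matching y values: none (0 points).
  x = 6: rhs = 9, matching y values: 3, 10 (2 points).
  x = 7: rhs = 4, matching y values: 2, 11 (2 points).
  x = 8: rhs = 2, matching y values: none (0 points).
  x = 9: rhs = 9, matching y values: 3, 10 (2 points).
  x = 10: rhs = 5, matching y values: none (0 points).
  x = 11: rhs = 9, matching y values: 3, 10 (2 points).
  x = 12: rhs = 1, matching y values: 1, 12 (2 points).
Total affine count: 17.
Full point count |E(F_13)| = 17 + 1 = 18.
Hasse bound: |18 − (13+1)| = |4| = 4 ≤ 2√13 ≈ 7.2111 ✓.


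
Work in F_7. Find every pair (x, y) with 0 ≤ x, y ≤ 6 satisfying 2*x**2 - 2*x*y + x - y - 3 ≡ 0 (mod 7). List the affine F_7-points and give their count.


Affine F_7-points: {(0, 4), (1, 0), (2, 0), (4, 6), (5, 6), (6, 2)}; count = 6.

For each of the 49 pairs (x, y) ∈ F_7², evaluate f(x, y) mod 7. Record the zeros.
  x = 0: [0↦4, 1↦3, 2↦2, 3↦1, 4↦0, 5↦6, 6↦5]  zeros at y ∈ {4}
  x = 1: [0↦0, 1↦4, 2↦1, 3↦5, 4↦2, 5↦6, 6↦3]  zeros at y ∈ {0}
  x = 2: [0↦0, 1↦2, 2↦4, 3↦6, 4↦1, 5↦3, 6↦5]  zeros at y ∈ {0}
  x = 3: [0↦4, 1↦4, 2↦4, 3↦4, 4↦4, 5↦4, 6↦4]  zeros at y ∈ ∅
  x = 4: [0↦5, 1↦3, 2↦1, 3↦6, 4↦4, 5↦2, 6↦0]  zeros at y ∈ {6}
  x = 5: [0↦3, 1↦6, 2↦2, 3↦5, 4↦1, 5↦4, 6↦0]  zeros at y ∈ {6}
  x = 6: [0↦5, 1↦6, 2↦0, 3↦1, 4↦2, 5↦3, 6↦4]  zeros at y ∈ {2}
Collecting zeros: affine points = {(0, 4), (1, 0), (2, 0), (4, 6), (5, 6), (6, 2)}.
Total count |C(F_7)_aff| = 6.


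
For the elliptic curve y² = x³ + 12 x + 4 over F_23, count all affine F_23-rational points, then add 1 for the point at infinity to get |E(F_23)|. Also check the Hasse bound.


Affine points = {(0, 2), (0, 21), (2, 6), (2, 17), (4, 1), (4, 22), (6, 4), (6, 19), (9, 6), (9, 17), (11, 8), (11, 15), (12, 6), (12, 17), (14, 8), (14, 15), (18, 7), (18, 16), (21, 8), (21, 15)}; affine count = 20; |E(F_23)| = 21.

Discriminant check: Δ ∝ 4a³ + 27b² = 4·12³ + 27·4² = 4·1728 + 27·16 ≡ 7 (mod 23). Nonzero ⇒ E is nonsingular.
For each x ∈ F_23, compute rhs = x³ + 12·x + 4 mod 23, then count y ∈ F_23 with y² ≡ rhs.
  x = 0: rhs = 4, matching y values: 2, 21 (2 points).
  x = 1: rhs = 17, matching y values: none (0 points).
  x = 2: rhs = 13, matching y values: 6, 17 (2 points).
  x = 3: rhs = 21, matching y values: none (0 points).
  x = 4: rhs = 1, matching y values: 1, 22 (2 points).
  x = 5: rhs = 5, matching y values: none (0 points).
  x = 6: rhs = 16, matching y values: 4, 19 (2 points).
  x = 7: rhs = 17, matching y values: none (0 points).
  x = 8: rhs = 14, matching y values: none (0 points).
  x = 9: rhs = 13, matching y values: 6, 17 (2 points).
  x = 10: rhs = 20, matching y values: none (0 points).
  x = 11: rhs = 18, matching y values: 8, 15 (2 points).
  x = 12: rhs = 13, matching y values: 6, 17 (2 points).
  x = 13: rhs = 11, matching y values: none (0 points).
  x = 14: rhs = 18, matching y values: 8, 15 (2 points).
  x = 15: rhs = 17, matching y values: none (0 points).
  x = 16: rhs = 14, matching y values: none (0 points).
  x = 17: rhs = 15, matching y values: none (0 points).
  x = 18: rhs = 3, matching y values: 7, 16 (2 points).
  x = 19: rhs = 7, matching y values: none (0 points).
  x = 20: rhs = 10, matching y values: none (0 points).
  x = 21: rhs = 18, matching y values: 8, 15 (2 points).
  x = 22: rhs = 14, matching y values: none (0 points).
Total affine count: 20.
Full point count |E(F_23)| = 20 + 1 = 21.
Hasse bound: |21 − (23+1)| = |-3| = 3 ≤ 2√23 ≈ 9.5917 ✓.


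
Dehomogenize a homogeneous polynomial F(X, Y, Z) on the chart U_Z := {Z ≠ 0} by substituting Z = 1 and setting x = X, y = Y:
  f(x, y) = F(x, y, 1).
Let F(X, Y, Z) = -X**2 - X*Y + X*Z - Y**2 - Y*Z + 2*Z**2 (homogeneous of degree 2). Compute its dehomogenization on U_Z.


f(x, y) = -x**2 - x*y + x - y**2 - y + 2

On U_Z we set Z = 1. Each monomial c·X^i·Y^j·Z^k in F becomes c·x^i·y^j·1^k = c·x^i·y^j.
Substituting Z = 1: F(X, Y, 1) = -x**2 - x*y + x - y**2 - y + 2.
Note: deg(f) ≤ deg(F) = 2; strict inequality happens when F is divisible by Z (lost terms).


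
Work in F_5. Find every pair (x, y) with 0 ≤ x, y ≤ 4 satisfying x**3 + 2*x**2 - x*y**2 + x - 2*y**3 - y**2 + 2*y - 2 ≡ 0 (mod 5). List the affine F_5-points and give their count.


Affine F_5-points: {(1, 1), (1, 4), (4, 3)}; count = 3.

For each of the 25 pairs (x, y) ∈ F_5², evaluate f(x, y) mod 5. Record the zeros.
  x = 0: [0↦3, 1↦2, 2↦2, 3↦1, 4↦2]  zeros at y ∈ ∅
  x = 1: [0↦2, 1↦0, 2↦2, 3↦1, 4↦0]  zeros at y ∈ {1, 4}
  x = 2: [0↦1, 1↦3, 2↦2, 3↦1, 4↦3]  zeros at y ∈ ∅
  x = 3: [0↦1, 1↦2, 2↦3, 3↦2, 4↦2]  zeros at y ∈ ∅
  x = 4: [0↦3, 1↦3, 2↦1, 3↦0, 4↦3]  zeros at y ∈ {3}
Collecting zeros: affine points = {(1, 1), (1, 4), (4, 3)}.
Total count |C(F_5)_aff| = 3.


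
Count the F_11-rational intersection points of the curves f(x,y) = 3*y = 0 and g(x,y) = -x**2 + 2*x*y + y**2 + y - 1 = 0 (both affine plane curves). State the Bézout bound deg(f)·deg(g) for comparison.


Common zeros: ∅; count = 0; Bézout bound = 2.

deg(f) = 1, deg(g) = 2, so Bézout bound = 2.
Scan x ∈ F_11. For each x, list the y ∈ F_11 with f(x, y) ≡ 0 and those with g(x, y) ≡ 0 (mod 11); the common zeros in that column are the intersection.
  x = 0: f ≡ 0 at y ∈ {0}; g ≡ 0 at y ∈ {3, 7}; common: ∅.
  x = 1: f ≡ 0 at y ∈ {0}; g ≡ 0 at y ∈ ∅; common: ∅.
  x = 2: f ≡ 0 at y ∈ {0}; g ≡ 0 at y ∈ {8, 9}; common: ∅.
  x = 3: f ≡ 0 at y ∈ {0}; g ≡ 0 at y ∈ {7, 8}; common: ∅.
  x = 4: f ≡ 0 at y ∈ {0}; g ≡ 0 at y ∈ ∅; common: ∅.
  x = 5: f ≡ 0 at y ∈ {0}; g ≡ 0 at y ∈ {2, 9}; common: ∅.
  x = 6: f ≡ 0 at y ∈ {0}; g ≡ 0 at y ∈ {3, 6}; common: ∅.
  x = 7: f ≡ 0 at y ∈ {0}; g ≡ 0 at y ∈ ∅; common: ∅.
  x = 8: f ≡ 0 at y ∈ {0}; g ≡ 0 at y ∈ ∅; common: ∅.
  x = 9: f ≡ 0 at y ∈ {0}; g ≡ 0 at y ∈ ∅; common: ∅.
  x = 10: f ≡ 0 at y ∈ {0}; g ≡ 0 at y ∈ {2, 10}; common: ∅.
Collecting: common zeros = ∅, so the count is 0.
Comparison with the Bézout bound: 0 ≤ 2 = deg(f)·deg(g), as expected for curves with no common component (the affine F_11-count falls short of the bound because intersections may lie at infinity, over extension fields, or carry multiplicity).


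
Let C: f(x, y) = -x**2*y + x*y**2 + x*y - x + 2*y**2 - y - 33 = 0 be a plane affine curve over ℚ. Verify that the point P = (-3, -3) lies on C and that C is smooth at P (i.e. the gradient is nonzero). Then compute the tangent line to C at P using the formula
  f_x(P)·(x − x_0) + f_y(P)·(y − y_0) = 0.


Tangent line at P: -13*x - 7*y - 60 = 0.

Step 1: f(-3, -3) = 0, so P lies on C.
Step 2: partial derivatives
  f_x(x, y) = -2*x*y + y**2 + y - 1, f_y(x, y) = -x**2 + 2*x*y + x + 4*y - 1.
  f_x(P) = -13, f_y(P) = -7 (gradient nonzero, so P is smooth).
Step 3: tangent line at P: -13·(x − -3) + -7·(y − -3) = 0.
Expanding: -13*x - 7*y - 60 = 0.


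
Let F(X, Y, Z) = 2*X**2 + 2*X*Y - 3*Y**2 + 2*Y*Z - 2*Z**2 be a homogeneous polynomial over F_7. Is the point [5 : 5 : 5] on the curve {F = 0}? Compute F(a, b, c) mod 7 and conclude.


F(5,5,5) ≡ 4 (mod 7); P is NOT on the curve.

Evaluate F(5, 5, 5) term-by-term (mod 7).
  2*X**2 ↦ 2·25·1·1 = 50
  2*X*Y ↦ 2·5·5·1 = 50
  -3*Y**2 ↦ -3·1·25·1 = -75
  2*Y*Z ↦ 2·1·5·5 = 50
  -2*Z**2 ↦ -2·1·1·25 = -50
Sum: F(5, 5, 5) = (50) + (50) + (-75) + (50) + (-50) = 25.
Reducing mod 7: 25 ≡ 4 (mod 7).
Since F(a, b, c) ≡ 4 ≠ 0 (mod 7), P does NOT lie on the curve.


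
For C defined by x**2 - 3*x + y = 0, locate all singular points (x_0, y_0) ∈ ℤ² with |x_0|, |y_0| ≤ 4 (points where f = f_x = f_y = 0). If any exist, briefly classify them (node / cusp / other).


No singular points in the scanned grid; C is smooth there.

Compute partial derivatives:
  f_x = 2*x - 3.
  f_y = 1.
f_y = 1 is a nonzero constant, so f_y never vanishes: no point (x, y) can satisfy f = f_x = f_y = 0. In particular no (x, y) ∈ {−4, ..., 4}² is singular; the curve is smooth.


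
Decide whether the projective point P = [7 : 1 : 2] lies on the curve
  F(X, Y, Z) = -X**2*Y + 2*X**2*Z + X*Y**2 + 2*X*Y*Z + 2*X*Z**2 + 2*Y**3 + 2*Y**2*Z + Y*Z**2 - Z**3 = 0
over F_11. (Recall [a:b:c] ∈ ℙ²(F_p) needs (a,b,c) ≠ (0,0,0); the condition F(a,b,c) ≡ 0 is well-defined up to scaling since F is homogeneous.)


F(7,1,2) ≡ 9 (mod 11); P is NOT on the curve.

Evaluate F(7, 1, 2) term-by-term (mod 11).
  -X**2*Y ↦ -1·49·1·1 = -49
  2*X**2*Z ↦ 2·49·1·2 = 196
  X*Y**2 ↦ 1·7·1·1 = 7
  2*X*Y*Z ↦ 2·7·1·2 = 28
  2*X*Z**2 ↦ 2·7·1·4 = 56
  2*Y**3 ↦ 2·1·1·1 = 2
  2*Y**2*Z ↦ 2·1·1·2 = 4
  Y*Z**2 ↦ 1·1·1·4 = 4
  -Z**3 ↦ -1·1·1·8 = -8
Sum: F(7, 1, 2) = (-49) + (196) + (7) + (28) + (56) + (2) + (4) + (4) + (-8) = 240.
Reducing mod 11: 240 ≡ 9 (mod 11).
Since F(a, b, c) ≡ 9 ≠ 0 (mod 11), P does NOT lie on the curve.


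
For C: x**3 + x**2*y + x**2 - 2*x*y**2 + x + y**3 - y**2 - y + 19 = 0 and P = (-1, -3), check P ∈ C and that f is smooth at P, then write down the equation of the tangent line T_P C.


Tangent line at P: -10*x + 21*y + 53 = 0.

Step 1: f(-1, -3) = 0, so P lies on C.
Step 2: partial derivatives
  f_x(x, y) = 3*x**2 + 2*x*y + 2*x - 2*y**2 + 1, f_y(x, y) = x**2 - 4*x*y + 3*y**2 - 2*y - 1.
  f_x(P) = -10, f_y(P) = 21 (gradient nonzero, so P is smooth).
Step 3: tangent line at P: -10·(x − -1) + 21·(y − -3) = 0.
Expanding: -10*x + 21*y + 53 = 0.


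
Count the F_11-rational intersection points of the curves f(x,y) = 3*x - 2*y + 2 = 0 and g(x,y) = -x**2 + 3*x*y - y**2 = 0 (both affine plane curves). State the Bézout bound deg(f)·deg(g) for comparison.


Common zeros: {(5, 3), (6, 10)}; count = 2; Bézout bound = 2.

deg(f) = 1, deg(g) = 2, so Bézout bound = 2.
Scan x ∈ F_11. For each x, list the y ∈ F_11 with f(x, y) ≡ 0 and those with g(x, y) ≡ 0 (mod 11); the common zeros in that column are the intersection.
  x = 0: f ≡ 0 at y ∈ {1}; g ≡ 0 at y ∈ {0}; common: ∅.
  x = 1: f ≡ 0 at y ∈ {8}; g ≡ 0 at y ∈ {5, 9}; common: ∅.
  x = 2: f ≡ 0 at y ∈ {4}; g ≡ 0 at y ∈ {7, 10}; common: ∅.
  x = 3: f ≡ 0 at y ∈ {0}; g ≡ 0 at y ∈ {4, 5}; common: ∅.
  x = 4: f ≡ 0 at y ∈ {7}; g ≡ 0 at y ∈ {3, 9}; common: ∅.
  x = 5: f ≡ 0 at y ∈ {3}; g ≡ 0 at y ∈ {1, 3}; common: {3}.
  x = 6: f ≡ 0 at y ∈ {10}; g ≡ 0 at y ∈ {8, 10}; common: {10}.
  x = 7: f ≡ 0 at y ∈ {6}; g ≡ 0 at y ∈ {2, 8}; common: ∅.
  x = 8: f ≡ 0 at y ∈ {2}; g ≡ 0 at y ∈ {6, 7}; common: ∅.
  x = 9: f ≡ 0 at y ∈ {9}; g ≡ 0 at y ∈ {1, 4}; common: ∅.
  x = 10: f ≡ 0 at y ∈ {5}; g ≡ 0 at y ∈ {2, 6}; common: ∅.
Collecting: common zeros = {(5, 3), (6, 10)}, so the count is 2.
Comparison with the Bézout bound: 2 ≤ 2 = deg(f)·deg(g), as expected for curves with no common component (the bound is attained).
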